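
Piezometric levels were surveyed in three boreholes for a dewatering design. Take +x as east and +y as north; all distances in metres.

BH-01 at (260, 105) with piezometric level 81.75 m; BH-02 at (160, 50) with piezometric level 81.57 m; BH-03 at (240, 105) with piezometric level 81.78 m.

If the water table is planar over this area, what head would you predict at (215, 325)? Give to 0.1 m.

Taking BH-01 as reference: BH-02−BH-01 = (-100, -55, -0.18); BH-03−BH-01 = (-20, 0, +0.03).
Solve a·Δx + b·Δy = Δh: det = (-100)·0 − (-20)·(-55) = -1100.
∂h/∂x = [(-0.18)·0 − (+0.03)·(-55)] / -1100 = -0.001500
∂h/∂y = [(-100)·(+0.03) − (-20)·(-0.18)] / -1100 = +0.006000
h(215, 325) = 81.75 + (-0.001500)·(-45) + (+0.006000)·(220) = 81.75 +0.068 +1.320 = 83.138 m.

83.1 m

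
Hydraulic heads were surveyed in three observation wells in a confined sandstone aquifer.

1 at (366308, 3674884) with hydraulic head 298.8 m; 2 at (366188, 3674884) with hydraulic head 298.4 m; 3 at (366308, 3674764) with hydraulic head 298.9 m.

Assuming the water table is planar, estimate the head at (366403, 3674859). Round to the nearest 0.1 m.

∂h/∂x = (298.4 − 298.8) / (366188 − 366308) = +0.003333
∂h/∂y = (298.9 − 298.8) / (3674764 − 3674884) = -0.0008333
h(366403, 3674859) = 298.8 + (+0.003333)·(95) + (-0.0008333)·(-25) = 298.8 +0.317 +0.021 = 299.137 m.

299.1 m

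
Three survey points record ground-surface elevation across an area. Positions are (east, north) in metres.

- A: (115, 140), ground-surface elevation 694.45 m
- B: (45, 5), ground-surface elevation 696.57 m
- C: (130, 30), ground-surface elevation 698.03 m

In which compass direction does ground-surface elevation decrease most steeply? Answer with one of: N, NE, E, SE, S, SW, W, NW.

NW

Taking A as reference: B−A = (-70, -135, +2.12); C−A = (15, -110, +3.58).
Determinant of the coordinate differences = (-70)·(-110) − 15·(-135) = 9725.
∂z/∂x = [(+2.12)·(-110) − (+3.58)·(-135)] / 9725 = +0.02572
∂z/∂y = [(-70)·(+3.58) − 15·(+2.12)] / 9725 = -0.02904
Steepest decrease is along −∇f = (-0.02572 E, +0.02904 N) → northwest.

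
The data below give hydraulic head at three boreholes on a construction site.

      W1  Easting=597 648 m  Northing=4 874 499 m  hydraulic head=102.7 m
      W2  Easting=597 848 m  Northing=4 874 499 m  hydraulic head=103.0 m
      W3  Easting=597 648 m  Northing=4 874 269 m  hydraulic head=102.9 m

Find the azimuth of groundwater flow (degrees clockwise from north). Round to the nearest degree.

300°

∂h/∂x = (103.0 − 102.7) / (597848 − 597648) = +0.001500
∂h/∂y = (102.9 − 102.7) / (4874269 − 4874499) = -0.0008696
Flow direction (−∇h) has components (-0.001500 E, +0.0008696 N).
Azimuth = atan2(E, N) = atan2(-0.001500, +0.0008696) = 300.1° ≈ 300°.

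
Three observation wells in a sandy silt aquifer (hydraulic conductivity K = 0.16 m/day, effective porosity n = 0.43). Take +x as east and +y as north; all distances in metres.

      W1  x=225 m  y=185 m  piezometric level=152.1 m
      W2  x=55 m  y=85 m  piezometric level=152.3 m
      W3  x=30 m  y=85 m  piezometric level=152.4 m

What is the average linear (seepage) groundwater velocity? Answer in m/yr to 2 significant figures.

0.85 m/yr

Differences from W1: to W2 (Δx, Δy, Δh) = (-170, -100, +0.2); to W3 = (-195, -100, +0.3).
Determinant of the coordinate differences = (-170)·(-100) − (-195)·(-100) = -2500.
∂h/∂x = [(+0.2)·(-100) − (+0.3)·(-100)] / -2500 = -0.004000
∂h/∂y = [(-170)·(+0.3) − (-195)·(+0.2)] / -2500 = +0.004800
|∇h| = √(-0.004000² + 0.004800²) = 0.006248
Seepage velocity v = K·i/n = 0.16 × 0.006248 / 0.43 = 0.002325 m/day = 0.8492 m/yr.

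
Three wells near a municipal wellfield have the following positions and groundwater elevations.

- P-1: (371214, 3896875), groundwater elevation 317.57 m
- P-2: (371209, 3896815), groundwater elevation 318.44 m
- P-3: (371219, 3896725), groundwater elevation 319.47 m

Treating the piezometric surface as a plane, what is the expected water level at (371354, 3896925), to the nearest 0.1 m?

Taking P-1 as reference: P-2−P-1 = (-5, -60, +0.87); P-3−P-1 = (5, -150, +1.90).
Solve a·Δx + b·Δy = Δh: det = (-5)·(-150) − 5·(-60) = 1050.
∂h/∂x = [(+0.87)·(-150) − (+1.90)·(-60)] / 1050 = -0.01571
∂h/∂y = [(-5)·(+1.90) − 5·(+0.87)] / 1050 = -0.01319
h(371354, 3896925) = 317.57 + (-0.01571)·(140) + (-0.01319)·(50) = 317.57 -2.200 -0.660 = 314.710 m.

314.7 m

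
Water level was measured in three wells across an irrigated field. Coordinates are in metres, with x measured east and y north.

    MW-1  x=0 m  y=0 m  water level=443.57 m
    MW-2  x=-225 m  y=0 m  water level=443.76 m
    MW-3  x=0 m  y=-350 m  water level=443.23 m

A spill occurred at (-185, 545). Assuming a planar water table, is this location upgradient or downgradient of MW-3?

upgradient

∂h/∂x = (443.76 − 443.57) / (-225 − 0) = -0.0008444
∂h/∂y = (443.23 − 443.57) / (-350 − 0) = +0.0009714
Head at (-185, 545) = 443.57 + (-0.0008444)·(-185) + (+0.0009714)·(545) = 444.26 m.
That is higher than the 443.23 m at MW-3, so the point is upgradient.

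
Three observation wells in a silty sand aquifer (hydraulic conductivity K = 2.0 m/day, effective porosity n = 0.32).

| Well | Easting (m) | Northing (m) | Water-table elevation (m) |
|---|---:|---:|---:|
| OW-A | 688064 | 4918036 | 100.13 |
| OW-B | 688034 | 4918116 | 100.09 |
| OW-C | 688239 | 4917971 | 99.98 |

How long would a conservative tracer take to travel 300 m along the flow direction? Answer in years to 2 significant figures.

With h = a·x + b·y + c and OW-A as origin, the differences give:
  (-30)·a + 80·b = -0.04
  175·a + (-65)·b = -0.15
Eliminate b (×(-65) and ×80, subtract): -12050·a = 14.600 → a = ∂h/∂x = -0.001212
Back-substitute: b = ∂h/∂y = -0.0009544.
|∇h| = √(-0.001212² + -0.0009544²) = 0.001543
Seepage velocity v = K·i/n = 2.0 × 0.001543 / 0.32 = 0.009644 m/day.
t = 300 / 0.009644 = 3.111e+04 days = 85.2 years.

85 years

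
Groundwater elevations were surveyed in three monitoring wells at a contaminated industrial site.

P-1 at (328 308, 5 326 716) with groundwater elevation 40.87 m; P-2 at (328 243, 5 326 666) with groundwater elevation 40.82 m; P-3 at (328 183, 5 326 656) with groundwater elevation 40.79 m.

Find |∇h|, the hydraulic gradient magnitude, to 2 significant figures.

Three-point gradient (reference P-1): Δ to P-2 = (-65, -50, -0.05), Δ to P-3 = (-125, -60, -0.08).
∂h/∂x = +0.0004255, ∂h/∂y = +0.0004468 (det = -2350).
|∇h| = √(0.0004255² + 0.0004468²) = 0.000617

0.00062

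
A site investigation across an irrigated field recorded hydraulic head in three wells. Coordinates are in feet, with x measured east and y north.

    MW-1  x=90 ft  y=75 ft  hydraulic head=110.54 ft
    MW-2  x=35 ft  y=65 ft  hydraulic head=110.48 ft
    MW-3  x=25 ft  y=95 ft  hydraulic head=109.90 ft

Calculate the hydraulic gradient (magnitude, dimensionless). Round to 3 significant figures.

Three-point gradient (reference MW-1): Δ to MW-2 = (-55, -10, -0.06), Δ to MW-3 = (-65, 20, -0.64).
∂h/∂x = +0.004343, ∂h/∂y = -0.01789 (det = -1750).
|∇h| = √(0.004343² + -0.01789²) = 0.01841

0.0184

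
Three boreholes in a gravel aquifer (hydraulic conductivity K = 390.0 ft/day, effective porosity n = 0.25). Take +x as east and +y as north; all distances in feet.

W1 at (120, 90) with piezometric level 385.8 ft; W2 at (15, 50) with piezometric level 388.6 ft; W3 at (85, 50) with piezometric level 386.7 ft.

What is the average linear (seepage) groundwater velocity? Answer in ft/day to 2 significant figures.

Taking W1 as reference: W2−W1 = (-105, -40, +2.8); W3−W1 = (-35, -40, +0.9).
Determinant of the coordinate differences = (-105)·(-40) − (-35)·(-40) = 2800.
∂h/∂x = [(+2.8)·(-40) − (+0.9)·(-40)] / 2800 = -0.02714
∂h/∂y = [(-105)·(+0.9) − (-35)·(+2.8)] / 2800 = +0.001250
|∇h| = √(-0.02714² + 0.001250²) = 0.02717
Seepage velocity v = K·i/n = 390.0 × 0.02717 / 0.25 = 42.39 ft/day.

42 ft/day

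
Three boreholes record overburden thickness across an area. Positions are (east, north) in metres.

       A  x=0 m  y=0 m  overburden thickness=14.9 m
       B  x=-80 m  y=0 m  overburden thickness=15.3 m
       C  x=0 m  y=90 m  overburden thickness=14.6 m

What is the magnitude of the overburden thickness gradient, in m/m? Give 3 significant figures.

∂d/∂x = (15.3 − 14.9) / (-80 − 0) = -0.005000
∂d/∂y = (14.6 − 14.9) / (90 − 0) = -0.003333
|∇f| = √(-0.005000² + -0.003333²) = 0.006009 m/m

0.00601 m/m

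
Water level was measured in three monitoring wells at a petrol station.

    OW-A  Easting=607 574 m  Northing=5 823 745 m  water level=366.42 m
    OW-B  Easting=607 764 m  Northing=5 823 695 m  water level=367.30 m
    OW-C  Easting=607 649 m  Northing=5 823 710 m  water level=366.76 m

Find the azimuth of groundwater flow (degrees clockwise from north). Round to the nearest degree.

264°

With h = a·x + b·y + c and OW-A as origin, the differences give:
  190·a + (-50)·b = +0.88
  75·a + (-35)·b = +0.34
Eliminate b (×(-35) and ×(-50), subtract): -2900·a = -13.800 → a = ∂h/∂x = +0.004759
Back-substitute: b = ∂h/∂y = +0.0004828.
Flow direction (−∇h) has components (-0.004759 E, -0.0004828 N).
Azimuth = atan2(E, N) = atan2(-0.004759, -0.0004828) = 264.2° ≈ 264°.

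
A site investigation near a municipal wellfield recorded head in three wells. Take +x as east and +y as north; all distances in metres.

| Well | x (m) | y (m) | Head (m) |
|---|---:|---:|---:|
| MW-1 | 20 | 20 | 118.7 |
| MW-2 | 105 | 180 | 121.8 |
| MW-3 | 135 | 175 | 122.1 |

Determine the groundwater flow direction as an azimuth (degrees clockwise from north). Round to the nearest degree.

Taking MW-1 as reference: MW-2−MW-1 = (85, 160, +3.1); MW-3−MW-1 = (115, 155, +3.4).
Solve a·Δx + b·Δy = Δh: det = 85·155 − 115·160 = -5225.
∂h/∂x = [(+3.1)·155 − (+3.4)·160] / -5225 = +0.01215
∂h/∂y = [85·(+3.4) − 115·(+3.1)] / -5225 = +0.01292
Flow direction (−∇h) has components (-0.01215 E, -0.01292 N).
Azimuth = atan2(E, N) = atan2(-0.01215, -0.01292) = 223.3° ≈ 223°.

223°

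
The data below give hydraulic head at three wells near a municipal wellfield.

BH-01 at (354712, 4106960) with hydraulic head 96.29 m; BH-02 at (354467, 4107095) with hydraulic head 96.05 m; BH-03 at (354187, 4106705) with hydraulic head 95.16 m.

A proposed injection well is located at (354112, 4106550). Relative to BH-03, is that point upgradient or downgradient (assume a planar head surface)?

Taking BH-01 as reference: BH-02−BH-01 = (-245, 135, -0.24); BH-03−BH-01 = (-525, -255, -1.13).
Solve a·Δx + b·Δy = Δh: det = (-245)·(-255) − (-525)·135 = 133350.
∂h/∂x = [(-0.24)·(-255) − (-1.13)·135] / 133350 = +0.001603
∂h/∂y = [(-245)·(-1.13) − (-525)·(-0.24)] / 133350 = +0.001131
Head at (354112, 4106550) = 96.29 + (+0.001603)·(-600) + (+0.001131)·(-410) = 94.86 m.
That is lower than the 95.16 m at BH-03, so the point is downgradient.

downgradient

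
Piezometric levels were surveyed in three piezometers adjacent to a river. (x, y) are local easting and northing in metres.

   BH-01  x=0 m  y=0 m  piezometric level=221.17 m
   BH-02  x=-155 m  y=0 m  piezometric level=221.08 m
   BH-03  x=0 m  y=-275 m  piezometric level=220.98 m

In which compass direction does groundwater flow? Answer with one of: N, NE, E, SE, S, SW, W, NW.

∂h/∂x = (221.08 − 221.17) / (-155 − 0) = +0.0005806
∂h/∂y = (220.98 − 221.17) / (-275 − 0) = +0.0006909
Flow = −∇h = (-0.0005806 east, -0.0006909 north), which points southwest.

SW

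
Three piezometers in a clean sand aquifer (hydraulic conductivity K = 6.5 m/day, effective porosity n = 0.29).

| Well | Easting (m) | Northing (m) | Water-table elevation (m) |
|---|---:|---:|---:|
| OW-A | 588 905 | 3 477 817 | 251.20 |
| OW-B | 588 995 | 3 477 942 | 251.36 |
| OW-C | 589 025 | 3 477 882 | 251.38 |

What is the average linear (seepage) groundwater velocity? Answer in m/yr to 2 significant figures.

11 m/yr

Differences from OW-A: to OW-B (Δx, Δy, Δh) = (90, 125, +0.16); to OW-C = (120, 65, +0.18).
Determinant of the coordinate differences = 90·65 − 120·125 = -9150.
∂h/∂x = [(+0.16)·65 − (+0.18)·125] / -9150 = +0.001322
∂h/∂y = [90·(+0.18) − 120·(+0.16)] / -9150 = +0.0003279
|∇h| = √(0.001322² + 0.0003279²) = 0.001362
Seepage velocity v = K·i/n = 6.5 × 0.001362 / 0.29 = 0.03053 m/day = 11.15 m/yr.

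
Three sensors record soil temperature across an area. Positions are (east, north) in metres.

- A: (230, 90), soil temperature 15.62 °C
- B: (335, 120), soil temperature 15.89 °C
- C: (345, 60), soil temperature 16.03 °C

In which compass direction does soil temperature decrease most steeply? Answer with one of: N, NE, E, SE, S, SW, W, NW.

With T = a·x + b·y + c and A as origin, the differences give:
  105·a + 30·b = +0.27
  115·a + (-30)·b = +0.41
Eliminate b (×(-30) and ×30, subtract): -6600·a = -20.400 → a = ∂T/∂x = +0.003091
Back-substitute: b = ∂T/∂y = -0.001818.
Steepest decrease is along −∇f = (-0.003091 E, +0.001818 N) → northwest.

NW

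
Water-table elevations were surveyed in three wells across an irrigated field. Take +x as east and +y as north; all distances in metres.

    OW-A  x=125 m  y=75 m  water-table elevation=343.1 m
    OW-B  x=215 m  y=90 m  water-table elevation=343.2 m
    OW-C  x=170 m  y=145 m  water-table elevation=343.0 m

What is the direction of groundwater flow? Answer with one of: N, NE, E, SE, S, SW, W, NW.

Taking OW-A as reference: OW-B−OW-A = (90, 15, +0.1); OW-C−OW-A = (45, 70, -0.1).
Determinant of the coordinate differences = 90·70 − 45·15 = 5625.
∂h/∂x = [(+0.1)·70 − (-0.1)·15] / 5625 = +0.001511
∂h/∂y = [90·(-0.1) − 45·(+0.1)] / 5625 = -0.002400
Flow = −∇h = (-0.001511 east, +0.002400 north), which points northwest.

NW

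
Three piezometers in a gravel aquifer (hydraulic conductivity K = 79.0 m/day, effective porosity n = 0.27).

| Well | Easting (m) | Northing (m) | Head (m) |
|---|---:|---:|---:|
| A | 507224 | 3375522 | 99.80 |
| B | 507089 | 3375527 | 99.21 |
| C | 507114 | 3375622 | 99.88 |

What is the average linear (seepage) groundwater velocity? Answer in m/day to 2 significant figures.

Taking A as reference: B−A = (-135, 5, -0.59); C−A = (-110, 100, +0.08).
Solve a·Δx + b·Δy = Δh: det = (-135)·100 − (-110)·5 = -12950.
∂h/∂x = [(-0.59)·100 − (+0.08)·5] / -12950 = +0.004587
∂h/∂y = [(-135)·(+0.08) − (-110)·(-0.59)] / -12950 = +0.005846
|∇h| = √(0.004587² + 0.005846²) = 0.007431
Seepage velocity v = K·i/n = 79.0 × 0.007431 / 0.27 = 2.174 m/day.

2.2 m/day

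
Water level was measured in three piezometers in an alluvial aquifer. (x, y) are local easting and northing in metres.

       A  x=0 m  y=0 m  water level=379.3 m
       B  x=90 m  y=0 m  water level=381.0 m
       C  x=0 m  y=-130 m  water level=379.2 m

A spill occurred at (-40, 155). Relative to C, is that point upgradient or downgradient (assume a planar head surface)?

downgradient

∂h/∂x = (381.0 − 379.3) / (90 − 0) = +0.01889
∂h/∂y = (379.2 − 379.3) / (-130 − 0) = +0.0007692
Head at (-40, 155) = 379.3 + (+0.01889)·(-40) + (+0.0007692)·(155) = 378.66 m.
That is lower than the 379.2 m at C, so the point is downgradient.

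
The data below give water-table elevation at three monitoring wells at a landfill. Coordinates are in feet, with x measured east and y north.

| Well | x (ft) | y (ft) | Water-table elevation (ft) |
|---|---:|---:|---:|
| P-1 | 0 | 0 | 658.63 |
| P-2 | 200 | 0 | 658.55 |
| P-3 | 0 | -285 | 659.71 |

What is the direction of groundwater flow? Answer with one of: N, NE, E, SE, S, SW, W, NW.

∂h/∂x = (658.55 − 658.63) / (200 − 0) = -0.0004000
∂h/∂y = (659.71 − 658.63) / (-285 − 0) = -0.003789
Flow = −∇h = (+0.0004000 east, +0.003789 north), which points north.

N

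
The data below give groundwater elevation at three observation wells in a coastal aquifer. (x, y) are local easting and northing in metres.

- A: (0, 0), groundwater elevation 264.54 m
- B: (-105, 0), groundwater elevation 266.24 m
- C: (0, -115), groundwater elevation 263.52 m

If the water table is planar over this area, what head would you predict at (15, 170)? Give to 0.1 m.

∂h/∂x = (266.24 − 264.54) / (-105 − 0) = -0.01619
∂h/∂y = (263.52 − 264.54) / (-115 − 0) = +0.008870
h(15, 170) = 264.54 + (-0.01619)·(15) + (+0.008870)·(170) = 264.54 -0.243 +1.508 = 265.805 m.

265.8 m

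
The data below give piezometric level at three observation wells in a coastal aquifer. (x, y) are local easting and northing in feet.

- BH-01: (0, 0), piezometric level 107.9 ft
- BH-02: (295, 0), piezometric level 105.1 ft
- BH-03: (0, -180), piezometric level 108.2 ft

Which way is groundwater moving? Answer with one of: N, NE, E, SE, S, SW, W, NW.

E

∂h/∂x = (105.1 − 107.9) / (295 − 0) = -0.009492
∂h/∂y = (108.2 − 107.9) / (-180 − 0) = -0.001667
Flow = −∇h = (+0.009492 east, +0.001667 north), which points east.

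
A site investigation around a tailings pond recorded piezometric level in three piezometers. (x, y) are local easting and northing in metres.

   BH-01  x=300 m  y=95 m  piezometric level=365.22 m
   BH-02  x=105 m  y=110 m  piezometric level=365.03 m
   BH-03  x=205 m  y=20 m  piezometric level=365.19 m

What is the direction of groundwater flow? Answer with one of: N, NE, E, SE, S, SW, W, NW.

Differences from BH-01: to BH-02 (Δx, Δy, Δh) = (-195, 15, -0.19); to BH-03 = (-95, -75, -0.03).
Solve a·Δx + b·Δy = Δh: det = (-195)·(-75) − (-95)·15 = 16050.
∂h/∂x = [(-0.19)·(-75) − (-0.03)·15] / 16050 = +0.0009159
∂h/∂y = [(-195)·(-0.03) − (-95)·(-0.19)] / 16050 = -0.0007601
Flow = −∇h = (-0.0009159 east, +0.0007601 north), which points northwest.

NW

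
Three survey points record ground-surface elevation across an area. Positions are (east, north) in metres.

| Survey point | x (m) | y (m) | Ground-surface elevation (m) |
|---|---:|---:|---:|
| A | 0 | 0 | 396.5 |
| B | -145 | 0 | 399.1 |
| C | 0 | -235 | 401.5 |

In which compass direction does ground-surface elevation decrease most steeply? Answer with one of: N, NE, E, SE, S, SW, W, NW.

NE

∂z/∂x = (399.1 − 396.5) / (-145 − 0) = -0.01793
∂z/∂y = (401.5 − 396.5) / (-235 − 0) = -0.02128
Steepest decrease is along −∇f = (+0.01793 E, +0.02128 N) → northeast.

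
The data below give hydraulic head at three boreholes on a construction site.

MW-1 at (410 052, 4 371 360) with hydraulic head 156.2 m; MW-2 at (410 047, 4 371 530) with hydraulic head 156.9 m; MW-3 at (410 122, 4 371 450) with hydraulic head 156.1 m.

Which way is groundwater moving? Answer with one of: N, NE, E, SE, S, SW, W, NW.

SE

With h = a·x + b·y + c and MW-1 as origin, the differences give:
  (-5)·a + 170·b = +0.7
  70·a + 90·b = -0.1
Eliminate b (×90 and ×170, subtract): -12350·a = 80.00 → a = ∂h/∂x = -0.006478
Back-substitute: b = ∂h/∂y = +0.003927.
Flow = −∇h = (+0.006478 east, -0.003927 north), which points southeast.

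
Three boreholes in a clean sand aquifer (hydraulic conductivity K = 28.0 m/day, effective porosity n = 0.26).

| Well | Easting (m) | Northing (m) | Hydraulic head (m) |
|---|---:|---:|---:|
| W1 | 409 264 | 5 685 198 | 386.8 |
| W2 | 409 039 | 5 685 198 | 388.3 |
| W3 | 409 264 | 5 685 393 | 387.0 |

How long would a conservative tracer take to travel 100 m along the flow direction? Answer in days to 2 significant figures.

140 days

∂h/∂x = (388.3 − 386.8) / (409039 − 409264) = -0.006667
∂h/∂y = (387.0 − 386.8) / (5685393 − 5685198) = +0.001026
|∇h| = √(-0.006667² + 0.001026²) = 0.006745
Seepage velocity v = K·i/n = 28.0 × 0.006745 / 0.26 = 0.7264 m/day.
t = 100 / 0.7264 = 137.7 days.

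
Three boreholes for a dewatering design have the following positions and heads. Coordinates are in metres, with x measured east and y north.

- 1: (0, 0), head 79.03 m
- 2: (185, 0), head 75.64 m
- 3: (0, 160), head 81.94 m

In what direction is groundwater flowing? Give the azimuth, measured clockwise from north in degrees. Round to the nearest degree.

135°

∂h/∂x = (75.64 − 79.03) / (185 − 0) = -0.01832
∂h/∂y = (81.94 − 79.03) / (160 − 0) = +0.01819
Flow direction (−∇h) has components (+0.01832 E, -0.01819 N).
Azimuth = atan2(E, N) = atan2(+0.01832, -0.01819) = 134.8° ≈ 135°.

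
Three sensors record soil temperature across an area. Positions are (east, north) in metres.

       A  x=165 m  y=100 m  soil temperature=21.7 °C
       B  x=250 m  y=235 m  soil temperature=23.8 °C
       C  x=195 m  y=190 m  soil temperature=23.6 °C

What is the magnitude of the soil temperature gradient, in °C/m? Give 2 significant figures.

With T = a·x + b·y + c and A as origin, the differences give:
  85·a + 135·b = +2.1
  30·a + 90·b = +1.9
Eliminate b (×90 and ×135, subtract): 3600·a = -67.50 → a = ∂T/∂x = -0.01875
Back-substitute: b = ∂T/∂y = +0.02736.
|∇f| = √(-0.01875² + 0.02736²) = 0.03317 °C/m

0.033 °C/m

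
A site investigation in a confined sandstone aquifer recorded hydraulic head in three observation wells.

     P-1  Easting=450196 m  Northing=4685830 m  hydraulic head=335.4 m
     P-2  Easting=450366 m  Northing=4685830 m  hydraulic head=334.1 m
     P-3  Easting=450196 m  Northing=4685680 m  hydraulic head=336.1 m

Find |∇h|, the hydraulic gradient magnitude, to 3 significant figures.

0.00896

∂h/∂x = (334.1 − 335.4) / (450366 − 450196) = -0.007647
∂h/∂y = (336.1 − 335.4) / (4685680 − 4685830) = -0.004667
|∇h| = √(-0.007647² + -0.004667²) = 0.008959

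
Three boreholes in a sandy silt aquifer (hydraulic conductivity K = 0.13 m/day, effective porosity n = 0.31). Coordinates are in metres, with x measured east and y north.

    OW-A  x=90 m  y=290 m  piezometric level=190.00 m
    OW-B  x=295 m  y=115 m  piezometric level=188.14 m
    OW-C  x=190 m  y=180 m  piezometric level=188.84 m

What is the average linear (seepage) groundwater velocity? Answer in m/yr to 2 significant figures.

1.6 m/yr

Differences from OW-A: to OW-B (Δx, Δy, Δh) = (205, -175, -1.86); to OW-C = (100, -110, -1.16).
Solve a·Δx + b·Δy = Δh: det = 205·(-110) − 100·(-175) = -5050.
∂h/∂x = [(-1.86)·(-110) − (-1.16)·(-175)] / -5050 = -0.0003168
∂h/∂y = [205·(-1.16) − 100·(-1.86)] / -5050 = +0.01026
|∇h| = √(-0.0003168² + 0.01026²) = 0.01026
Seepage velocity v = K·i/n = 0.13 × 0.01026 / 0.31 = 0.004303 m/day = 1.572 m/yr.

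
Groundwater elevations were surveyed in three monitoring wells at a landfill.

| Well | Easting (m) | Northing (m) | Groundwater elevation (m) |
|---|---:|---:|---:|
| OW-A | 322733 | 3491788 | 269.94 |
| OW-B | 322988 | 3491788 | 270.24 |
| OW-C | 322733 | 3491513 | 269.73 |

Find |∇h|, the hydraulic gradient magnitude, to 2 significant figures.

∂h/∂x = (270.24 − 269.94) / (322988 − 322733) = +0.001176
∂h/∂y = (269.73 − 269.94) / (3491513 − 3491788) = +0.0007636
|∇h| = √(0.001176² + 0.0007636²) = 0.001402

0.0014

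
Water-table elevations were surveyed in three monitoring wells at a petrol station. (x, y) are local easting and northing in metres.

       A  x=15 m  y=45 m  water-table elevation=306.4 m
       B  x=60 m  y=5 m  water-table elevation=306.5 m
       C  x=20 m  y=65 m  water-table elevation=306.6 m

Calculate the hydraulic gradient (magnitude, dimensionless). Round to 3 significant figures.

Taking A as reference: B−A = (45, -40, +0.1); C−A = (5, 20, +0.2).
Solve a·Δx + b·Δy = Δh: det = 45·20 − 5·(-40) = 1100.
∂h/∂x = [(+0.1)·20 − (+0.2)·(-40)] / 1100 = +0.009091
∂h/∂y = [45·(+0.2) − 5·(+0.1)] / 1100 = +0.007727
|∇h| = √(0.009091² + 0.007727²) = 0.01193

0.0119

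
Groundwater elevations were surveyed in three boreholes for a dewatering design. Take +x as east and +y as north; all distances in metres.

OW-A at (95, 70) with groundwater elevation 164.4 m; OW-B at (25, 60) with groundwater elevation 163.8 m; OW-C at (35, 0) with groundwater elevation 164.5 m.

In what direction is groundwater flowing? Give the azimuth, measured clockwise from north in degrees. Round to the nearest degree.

315°

Taking OW-A as reference: OW-B−OW-A = (-70, -10, -0.6); OW-C−OW-A = (-60, -70, +0.1).
Solve a·Δx + b·Δy = Δh: det = (-70)·(-70) − (-60)·(-10) = 4300.
∂h/∂x = [(-0.6)·(-70) − (+0.1)·(-10)] / 4300 = +0.010000
∂h/∂y = [(-70)·(+0.1) − (-60)·(-0.6)] / 4300 = -0.010000
Flow direction (−∇h) has components (-0.010000 E, +0.010000 N).
Azimuth = atan2(E, N) = atan2(-0.010000, +0.010000) = 315.0° ≈ 315°.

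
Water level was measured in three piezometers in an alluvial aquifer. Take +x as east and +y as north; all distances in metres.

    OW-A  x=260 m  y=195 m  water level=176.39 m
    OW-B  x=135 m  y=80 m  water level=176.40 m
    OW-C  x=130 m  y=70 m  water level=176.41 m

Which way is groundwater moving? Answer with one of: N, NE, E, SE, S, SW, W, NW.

NW

With h = a·x + b·y + c and OW-A as origin, the differences give:
  (-125)·a + (-115)·b = +0.01
  (-130)·a + (-125)·b = +0.02
Eliminate b (×(-125) and ×(-115), subtract): 675·a = 1.050 → a = ∂h/∂x = +0.001556
Back-substitute: b = ∂h/∂y = -0.001778.
Flow = −∇h = (-0.001556 east, +0.001778 north), which points northwest.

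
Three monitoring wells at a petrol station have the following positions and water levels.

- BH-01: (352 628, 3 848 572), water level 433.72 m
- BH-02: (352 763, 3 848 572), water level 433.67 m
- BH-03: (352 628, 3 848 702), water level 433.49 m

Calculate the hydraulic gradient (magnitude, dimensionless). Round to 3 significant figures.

∂h/∂x = (433.67 − 433.72) / (352763 − 352628) = -0.0003704
∂h/∂y = (433.49 − 433.72) / (3848702 − 3848572) = -0.001769
|∇h| = √(-0.0003704² + -0.001769²) = 0.001807

0.00181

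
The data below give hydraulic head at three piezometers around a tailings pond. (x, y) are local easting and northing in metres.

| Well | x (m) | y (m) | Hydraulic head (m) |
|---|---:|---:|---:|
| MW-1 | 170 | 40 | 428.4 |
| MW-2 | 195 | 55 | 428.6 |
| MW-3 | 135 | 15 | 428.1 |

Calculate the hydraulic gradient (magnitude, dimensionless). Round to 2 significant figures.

0.0071

With h = a·x + b·y + c and MW-1 as origin, the differences give:
  25·a + 15·b = +0.2
  (-35)·a + (-25)·b = -0.3
Eliminate b (×(-25) and ×15, subtract): -100·a = -0.50 → a = ∂h/∂x = +0.005000
Back-substitute: b = ∂h/∂y = +0.005000.
|∇h| = √(0.005000² + 0.005000²) = 0.007071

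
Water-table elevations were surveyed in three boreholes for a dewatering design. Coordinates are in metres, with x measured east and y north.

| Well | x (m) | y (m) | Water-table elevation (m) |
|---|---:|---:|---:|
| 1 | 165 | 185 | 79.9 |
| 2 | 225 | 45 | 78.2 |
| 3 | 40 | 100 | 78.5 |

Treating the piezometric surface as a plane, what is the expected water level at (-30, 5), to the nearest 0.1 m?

77.1 m

Three-point gradient (reference 1): Δ to 2 = (60, -140, -1.7), Δ to 3 = (-125, -85, -1.4).
∂h/∂x = +0.002279, ∂h/∂y = +0.01312 (det = -22600).
h(-30, 5) = 79.9 + (+0.002279)·(-195) + (+0.01312)·(-180) = 79.9 -0.444 -2.362 = 77.094 m.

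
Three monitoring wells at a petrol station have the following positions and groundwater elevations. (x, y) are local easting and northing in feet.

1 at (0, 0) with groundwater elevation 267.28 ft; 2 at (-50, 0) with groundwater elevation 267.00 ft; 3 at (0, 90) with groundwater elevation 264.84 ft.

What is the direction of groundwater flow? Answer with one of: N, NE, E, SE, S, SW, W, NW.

N

∂h/∂x = (267.00 − 267.28) / (-50 − 0) = +0.005600
∂h/∂y = (264.84 − 267.28) / (90 − 0) = -0.02711
Flow = −∇h = (-0.005600 east, +0.02711 north), which points north.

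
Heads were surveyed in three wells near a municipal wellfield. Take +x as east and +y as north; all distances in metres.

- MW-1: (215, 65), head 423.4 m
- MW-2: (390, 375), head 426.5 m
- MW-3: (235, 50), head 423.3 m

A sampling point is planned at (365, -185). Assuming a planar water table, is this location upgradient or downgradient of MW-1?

downgradient

With h = a·x + b·y + c and MW-1 as origin, the differences give:
  175·a + 310·b = +3.1
  20·a + (-15)·b = -0.1
Eliminate b (×(-15) and ×310, subtract): -8825·a = -15.50 → a = ∂h/∂x = +0.001756
Back-substitute: b = ∂h/∂y = +0.009008.
Head at (365, -185) = 423.4 + (+0.001756)·(150) + (+0.009008)·(-250) = 421.41 m.
That is lower than the 423.4 m at MW-1, so the point is downgradient.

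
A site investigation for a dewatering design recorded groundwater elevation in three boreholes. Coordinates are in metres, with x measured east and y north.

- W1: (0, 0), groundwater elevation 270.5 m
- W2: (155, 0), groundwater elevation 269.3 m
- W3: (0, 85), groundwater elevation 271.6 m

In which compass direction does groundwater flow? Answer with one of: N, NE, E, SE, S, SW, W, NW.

SE

∂h/∂x = (269.3 − 270.5) / (155 − 0) = -0.007742
∂h/∂y = (271.6 − 270.5) / (85 − 0) = +0.01294
Flow = −∇h = (+0.007742 east, -0.01294 north), which points southeast.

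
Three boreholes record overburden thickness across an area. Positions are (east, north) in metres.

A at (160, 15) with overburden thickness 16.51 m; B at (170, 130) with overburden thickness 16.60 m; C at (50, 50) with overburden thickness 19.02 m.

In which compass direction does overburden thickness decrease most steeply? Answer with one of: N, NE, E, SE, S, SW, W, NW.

Differences from A: to B (Δx, Δy, Δh) = (10, 115, +0.09); to C = (-110, 35, +2.51).
Solve a·Δx + b·Δy = Δd: det = 10·35 − (-110)·115 = 13000.
∂d/∂x = [(+0.09)·35 − (+2.51)·115] / 13000 = -0.02196
∂d/∂y = [10·(+2.51) − (-110)·(+0.09)] / 13000 = +0.002692
Steepest decrease is along −∇f = (+0.02196 E, -0.002692 N) → east.

E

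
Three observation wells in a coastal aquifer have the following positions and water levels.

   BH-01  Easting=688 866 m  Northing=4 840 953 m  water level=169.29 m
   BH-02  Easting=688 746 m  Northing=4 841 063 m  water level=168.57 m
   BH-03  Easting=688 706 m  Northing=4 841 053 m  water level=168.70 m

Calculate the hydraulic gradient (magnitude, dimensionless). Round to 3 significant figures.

Differences from BH-01: to BH-02 (Δx, Δy, Δh) = (-120, 110, -0.72); to BH-03 = (-160, 100, -0.59).
Solve a·Δx + b·Δy = Δh: det = (-120)·100 − (-160)·110 = 5600.
∂h/∂x = [(-0.72)·100 − (-0.59)·110] / 5600 = -0.001268
∂h/∂y = [(-120)·(-0.59) − (-160)·(-0.72)] / 5600 = -0.007929
|∇h| = √(-0.001268² + -0.007929²) = 0.00803

0.00803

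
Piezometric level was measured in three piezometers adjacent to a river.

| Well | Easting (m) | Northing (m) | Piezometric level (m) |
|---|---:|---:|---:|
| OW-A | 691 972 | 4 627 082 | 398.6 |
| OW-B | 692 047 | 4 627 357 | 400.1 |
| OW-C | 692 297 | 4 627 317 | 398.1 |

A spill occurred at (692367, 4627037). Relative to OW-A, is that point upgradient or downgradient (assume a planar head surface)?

downgradient

Taking OW-A as reference: OW-B−OW-A = (75, 275, +1.5); OW-C−OW-A = (325, 235, -0.5).
Solve a·Δx + b·Δy = Δh: det = 75·235 − 325·275 = -71750.
∂h/∂x = [(+1.5)·235 − (-0.5)·275] / -71750 = -0.006829
∂h/∂y = [75·(-0.5) − 325·(+1.5)] / -71750 = +0.007317
Head at (692367, 4627037) = 398.6 + (-0.006829)·(395) + (+0.007317)·(-45) = 395.57 m.
That is lower than the 398.6 m at OW-A, so the point is downgradient.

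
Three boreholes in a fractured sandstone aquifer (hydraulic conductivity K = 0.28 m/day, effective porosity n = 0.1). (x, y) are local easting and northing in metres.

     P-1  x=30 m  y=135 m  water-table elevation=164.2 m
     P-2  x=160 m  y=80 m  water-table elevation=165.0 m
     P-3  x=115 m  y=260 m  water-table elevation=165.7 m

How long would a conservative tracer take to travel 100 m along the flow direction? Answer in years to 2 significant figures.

With h = a·x + b·y + c and P-1 as origin, the differences give:
  130·a + (-55)·b = +0.8
  85·a + 125·b = +1.5
Eliminate b (×125 and ×(-55), subtract): 20925·a = 182.50 → a = ∂h/∂x = +0.008722
Back-substitute: b = ∂h/∂y = +0.006069.
|∇h| = √(0.008722² + 0.006069²) = 0.01063
Seepage velocity v = K·i/n = 0.28 × 0.01063 / 0.1 = 0.02976 m/day.
t = 100 / 0.02976 = 3360 days = 9.2 years.

9.2 years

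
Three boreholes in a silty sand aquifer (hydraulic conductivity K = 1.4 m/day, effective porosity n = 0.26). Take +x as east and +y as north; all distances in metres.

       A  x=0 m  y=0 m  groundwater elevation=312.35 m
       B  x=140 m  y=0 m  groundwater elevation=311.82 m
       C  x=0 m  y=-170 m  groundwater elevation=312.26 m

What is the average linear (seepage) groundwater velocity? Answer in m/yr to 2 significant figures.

∂h/∂x = (311.82 − 312.35) / (140 − 0) = -0.003786
∂h/∂y = (312.26 − 312.35) / (-170 − 0) = +0.0005294
|∇h| = √(-0.003786² + 0.0005294²) = 0.003823
Seepage velocity v = K·i/n = 1.4 × 0.003823 / 0.26 = 0.02059 m/day = 7.52 m/yr.

7.5 m/yr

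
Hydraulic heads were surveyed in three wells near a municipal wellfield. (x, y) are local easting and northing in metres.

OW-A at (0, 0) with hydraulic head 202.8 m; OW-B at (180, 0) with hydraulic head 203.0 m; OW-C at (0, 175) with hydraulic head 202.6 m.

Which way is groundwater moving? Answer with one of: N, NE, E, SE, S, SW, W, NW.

NW

∂h/∂x = (203.0 − 202.8) / (180 − 0) = +0.001111
∂h/∂y = (202.6 − 202.8) / (175 − 0) = -0.001143
Flow = −∇h = (-0.001111 east, +0.001143 north), which points northwest.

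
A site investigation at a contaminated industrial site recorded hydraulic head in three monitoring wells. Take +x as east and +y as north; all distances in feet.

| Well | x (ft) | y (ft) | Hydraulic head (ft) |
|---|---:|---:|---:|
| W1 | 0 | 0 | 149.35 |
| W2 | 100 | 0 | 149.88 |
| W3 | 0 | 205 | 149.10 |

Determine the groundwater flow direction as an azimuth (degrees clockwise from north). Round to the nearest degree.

∂h/∂x = (149.88 − 149.35) / (100 − 0) = +0.005300
∂h/∂y = (149.10 − 149.35) / (205 − 0) = -0.001220
Flow direction (−∇h) has components (-0.005300 E, +0.001220 N).
Azimuth = atan2(E, N) = atan2(-0.005300, +0.001220) = 283.0° ≈ 283°.

283°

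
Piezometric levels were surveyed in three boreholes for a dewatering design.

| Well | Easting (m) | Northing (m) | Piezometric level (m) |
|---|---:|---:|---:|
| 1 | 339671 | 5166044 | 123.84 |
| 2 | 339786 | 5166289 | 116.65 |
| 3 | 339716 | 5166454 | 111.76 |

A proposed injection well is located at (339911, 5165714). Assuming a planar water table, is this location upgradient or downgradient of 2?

upgradient

Taking 1 as reference: 2−1 = (115, 245, -7.19); 3−1 = (45, 410, -12.08).
Solve a·Δx + b·Δy = Δh: det = 115·410 − 45·245 = 36125.
∂h/∂x = [(-7.19)·410 − (-12.08)·245] / 36125 = +0.0003239
∂h/∂y = [115·(-12.08) − 45·(-7.19)] / 36125 = -0.02950
Head at (339911, 5165714) = 123.84 + (+0.0003239)·(240) + (-0.02950)·(-330) = 133.65 m.
That is higher than the 116.65 m at 2, so the point is upgradient.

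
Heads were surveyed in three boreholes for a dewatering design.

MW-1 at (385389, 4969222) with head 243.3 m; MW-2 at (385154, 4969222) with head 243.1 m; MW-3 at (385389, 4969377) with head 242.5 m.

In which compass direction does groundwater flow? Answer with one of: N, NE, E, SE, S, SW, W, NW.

N

∂h/∂x = (243.1 − 243.3) / (385154 − 385389) = +0.0008511
∂h/∂y = (242.5 − 243.3) / (4969377 − 4969222) = -0.005161
Flow = −∇h = (-0.0008511 east, +0.005161 north), which points north.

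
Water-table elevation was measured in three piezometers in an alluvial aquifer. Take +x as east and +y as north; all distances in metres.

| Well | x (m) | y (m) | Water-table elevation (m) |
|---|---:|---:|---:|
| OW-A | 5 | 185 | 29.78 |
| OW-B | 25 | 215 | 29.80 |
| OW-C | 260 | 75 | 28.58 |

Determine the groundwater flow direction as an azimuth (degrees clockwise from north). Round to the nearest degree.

131°

With h = a·x + b·y + c and OW-A as origin, the differences give:
  20·a + 30·b = +0.02
  255·a + (-110)·b = -1.20
Eliminate b (×(-110) and ×30, subtract): -9850·a = 33.800 → a = ∂h/∂x = -0.003431
Back-substitute: b = ∂h/∂y = +0.002954.
Flow direction (−∇h) has components (+0.003431 E, -0.002954 N).
Azimuth = atan2(E, N) = atan2(+0.003431, -0.002954) = 130.7° ≈ 131°.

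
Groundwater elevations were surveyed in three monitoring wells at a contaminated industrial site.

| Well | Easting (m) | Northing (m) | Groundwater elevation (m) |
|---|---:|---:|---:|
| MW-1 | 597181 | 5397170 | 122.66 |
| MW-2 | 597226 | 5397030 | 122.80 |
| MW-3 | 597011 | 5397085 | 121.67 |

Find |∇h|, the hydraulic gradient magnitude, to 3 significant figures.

0.00550

Three-point gradient (reference MW-1): Δ to MW-2 = (45, -140, +0.14), Δ to MW-3 = (-170, -85, -0.99).
∂h/∂x = +0.005448, ∂h/∂y = +0.0007511 (det = -27625).
|∇h| = √(0.005448² + 0.0007511²) = 0.0055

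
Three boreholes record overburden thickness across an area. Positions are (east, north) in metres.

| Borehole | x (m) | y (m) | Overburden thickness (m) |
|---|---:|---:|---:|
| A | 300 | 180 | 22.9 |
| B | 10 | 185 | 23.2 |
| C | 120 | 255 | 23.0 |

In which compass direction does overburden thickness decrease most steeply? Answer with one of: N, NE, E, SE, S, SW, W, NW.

NE

Differences from A: to B (Δx, Δy, Δh) = (-290, 5, +0.3); to C = (-180, 75, +0.1).
Solve a·Δx + b·Δy = Δd: det = (-290)·75 − (-180)·5 = -20850.
∂d/∂x = [(+0.3)·75 − (+0.1)·5] / -20850 = -0.001055
∂d/∂y = [(-290)·(+0.1) − (-180)·(+0.3)] / -20850 = -0.001199
Steepest decrease is along −∇f = (+0.001055 E, +0.001199 N) → northeast.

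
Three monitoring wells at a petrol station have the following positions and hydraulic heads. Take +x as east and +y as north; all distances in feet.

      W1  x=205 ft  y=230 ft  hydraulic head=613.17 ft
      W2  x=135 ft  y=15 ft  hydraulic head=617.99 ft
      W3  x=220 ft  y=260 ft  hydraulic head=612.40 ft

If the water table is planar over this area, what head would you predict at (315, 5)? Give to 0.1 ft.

614.8 ft

With h = a·x + b·y + c and W1 as origin, the differences give:
  (-70)·a + (-215)·b = +4.82
  15·a + 30·b = -0.77
Eliminate b (×30 and ×(-215), subtract): 1125·a = -20.950 → a = ∂h/∂x = -0.01862
Back-substitute: b = ∂h/∂y = -0.01636.
h(315, 5) = 613.17 + (-0.01862)·(110) + (-0.01636)·(-225) = 613.17 -2.048 +3.680 = 614.802 ft.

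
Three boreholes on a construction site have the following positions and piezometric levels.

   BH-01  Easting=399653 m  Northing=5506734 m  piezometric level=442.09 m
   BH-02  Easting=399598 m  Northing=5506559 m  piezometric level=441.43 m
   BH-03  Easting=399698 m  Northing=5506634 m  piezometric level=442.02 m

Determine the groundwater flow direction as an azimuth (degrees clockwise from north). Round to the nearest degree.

238°

Taking BH-01 as reference: BH-02−BH-01 = (-55, -175, -0.66); BH-03−BH-01 = (45, -100, -0.07).
Solve a·Δx + b·Δy = Δh: det = (-55)·(-100) − 45·(-175) = 13375.
∂h/∂x = [(-0.66)·(-100) − (-0.07)·(-175)] / 13375 = +0.004019
∂h/∂y = [(-55)·(-0.07) − 45·(-0.66)] / 13375 = +0.002508
Flow direction (−∇h) has components (-0.004019 E, -0.002508 N).
Azimuth = atan2(E, N) = atan2(-0.004019, -0.002508) = 238.0° ≈ 238°.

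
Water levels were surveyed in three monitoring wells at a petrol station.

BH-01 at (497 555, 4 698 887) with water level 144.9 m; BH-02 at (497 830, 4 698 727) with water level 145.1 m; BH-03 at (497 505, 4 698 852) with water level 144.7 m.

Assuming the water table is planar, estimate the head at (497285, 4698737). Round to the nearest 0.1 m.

143.9 m

Differences from BH-01: to BH-02 (Δx, Δy, Δh) = (275, -160, +0.2); to BH-03 = (-50, -35, -0.2).
Solve a·Δx + b·Δy = Δh: det = 275·(-35) − (-50)·(-160) = -17625.
∂h/∂x = [(+0.2)·(-35) − (-0.2)·(-160)] / -17625 = +0.002213
∂h/∂y = [275·(-0.2) − (-50)·(+0.2)] / -17625 = +0.002553
h(497285, 4698737) = 144.9 + (+0.002213)·(-270) + (+0.002553)·(-150) = 144.9 -0.597 -0.383 = 143.920 m.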